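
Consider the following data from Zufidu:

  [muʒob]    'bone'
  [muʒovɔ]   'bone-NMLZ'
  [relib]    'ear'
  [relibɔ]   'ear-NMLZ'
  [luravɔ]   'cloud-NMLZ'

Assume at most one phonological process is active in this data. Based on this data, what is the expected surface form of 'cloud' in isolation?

'bone' shows [b] ~ [v] at the end of the stem ([muʒob] vs [muʒovɔ]).
The stem 'ear' ([relib], [relibɔ]) shows [b] unchanged in both environments, so [b] cannot be basic with [v] derived before the NMLZ suffix.
So /v/ is underlying, and a rule of word-final hardening — voiced fricatives become stops word-finally — gives [b].
The one attested form of 'cloud', [luravɔ], shows underlying /lurav/. Applying the same rule word-finally gives [lurab].

[lurab]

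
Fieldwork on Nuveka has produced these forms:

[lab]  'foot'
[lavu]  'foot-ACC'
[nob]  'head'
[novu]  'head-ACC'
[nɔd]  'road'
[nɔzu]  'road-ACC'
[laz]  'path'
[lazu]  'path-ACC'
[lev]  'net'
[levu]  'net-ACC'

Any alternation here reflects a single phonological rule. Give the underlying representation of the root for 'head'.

/nob/

The root 'head' surfaces as [nob] and [novu], with a stem-final [b] ~ [v] alternation.
Compare 'net', with invariant [v] in [lev] and [levu]: an analysis with underlying /v/ and a rule producing [b] in isolation would wrongly predict alternation here too.
The alternation reflects intervocalic spirantization: voiced stops become fricatives between vowels. /b/ is underlying.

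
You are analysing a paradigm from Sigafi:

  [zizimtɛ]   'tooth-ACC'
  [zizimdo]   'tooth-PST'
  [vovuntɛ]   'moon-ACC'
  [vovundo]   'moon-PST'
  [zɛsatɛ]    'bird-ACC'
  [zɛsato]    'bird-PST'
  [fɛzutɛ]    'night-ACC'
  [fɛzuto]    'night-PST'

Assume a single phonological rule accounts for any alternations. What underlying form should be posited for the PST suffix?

/-do/

The PST morpheme has two allomorphs, [-do] and [-to].
By contrast the ACC suffix keeps its initial [t] throughout — that segment must be underlying.
So the underlying form is /-do/, and voiced stops become voiceless after a vowel.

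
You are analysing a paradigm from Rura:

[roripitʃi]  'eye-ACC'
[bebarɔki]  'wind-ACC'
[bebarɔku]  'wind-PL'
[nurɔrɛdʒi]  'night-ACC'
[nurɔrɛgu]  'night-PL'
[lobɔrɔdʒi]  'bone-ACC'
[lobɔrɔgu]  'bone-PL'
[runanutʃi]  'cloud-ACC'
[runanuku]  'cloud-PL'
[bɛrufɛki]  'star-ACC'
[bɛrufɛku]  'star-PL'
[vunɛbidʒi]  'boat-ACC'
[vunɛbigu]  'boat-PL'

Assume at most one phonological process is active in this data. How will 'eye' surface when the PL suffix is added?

The root 'cloud' surfaces as [runanutʃi] and [runanuku], with a stem-final [tʃ] ~ [k] alternation.
But 'wind' keeps [k] in both environments ([bebarɔki], [bebarɔku]), so there is no rule changing /k/ to [tʃ] before the ACC suffix.
So /tʃ/ is underlying, and a rule of depalatalization — palato-alveolar /tʃ/ and /dʒ/ become [k] and [g] when no front vowel follows — gives [k].
From [roripitʃi] the stem 'eye' is /roripitʃ/; when no front vowel follows this yields [roripiku].

[roripiku]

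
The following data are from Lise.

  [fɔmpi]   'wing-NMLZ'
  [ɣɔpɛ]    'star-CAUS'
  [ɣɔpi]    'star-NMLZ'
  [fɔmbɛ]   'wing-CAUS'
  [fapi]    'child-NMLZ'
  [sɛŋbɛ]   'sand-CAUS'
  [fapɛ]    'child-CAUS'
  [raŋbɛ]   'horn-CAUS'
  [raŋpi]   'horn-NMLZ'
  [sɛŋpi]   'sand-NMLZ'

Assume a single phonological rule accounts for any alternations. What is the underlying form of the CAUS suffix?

The CAUS suffix surfaces as [-bɛ] and [-pɛ], depending on the final segment of the stem.
By contrast the NMLZ suffix keeps its initial [p] throughout — that segment must be underlying.
So the underlying form is /-bɛ/, and voiced stops become voiceless after a vowel.

/-bɛ/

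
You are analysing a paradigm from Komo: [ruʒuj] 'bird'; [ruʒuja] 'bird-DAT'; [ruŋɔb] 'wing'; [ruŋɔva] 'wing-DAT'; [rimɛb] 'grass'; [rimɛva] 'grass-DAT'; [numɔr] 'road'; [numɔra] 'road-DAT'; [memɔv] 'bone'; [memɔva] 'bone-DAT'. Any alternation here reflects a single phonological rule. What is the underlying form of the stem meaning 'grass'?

In [rimɛb] and [rimɛva] the final segment of 'grass' alternates: [b] ~ [v].
If /v/ were underlying and a rule turned it into [b] in isolation, 'bone' would also alternate; but it has [v] in both [memɔv] and [memɔva].
The underlying segment must be /b/; voiced stops become fricatives between vowels, yielding [v] there.
The underlying form of 'grass' is therefore /rimɛb/.

/rimɛb/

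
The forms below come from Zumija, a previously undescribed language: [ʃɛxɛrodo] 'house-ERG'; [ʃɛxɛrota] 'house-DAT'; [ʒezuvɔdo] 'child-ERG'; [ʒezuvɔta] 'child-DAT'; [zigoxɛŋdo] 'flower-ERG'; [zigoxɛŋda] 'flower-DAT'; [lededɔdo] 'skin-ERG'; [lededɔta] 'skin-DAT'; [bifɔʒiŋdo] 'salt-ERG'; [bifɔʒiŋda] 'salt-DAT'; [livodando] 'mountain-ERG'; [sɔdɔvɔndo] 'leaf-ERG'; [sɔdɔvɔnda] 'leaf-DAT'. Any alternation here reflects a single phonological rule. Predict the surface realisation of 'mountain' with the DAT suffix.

The DAT morpheme has two allomorphs, [-da] and [-ta].
The ERG suffix, which begins with [d], is invariant after every stem; so [d] is not altered by any rule here.
The DAT suffix is therefore /-ta/ underlyingly, with post-nasal voicing: voiceless stops become voiced after a nasal.
After 'mountain', which ends in a nasal, the suffix surfaces as [-da], giving [livodanda].

[livodanda]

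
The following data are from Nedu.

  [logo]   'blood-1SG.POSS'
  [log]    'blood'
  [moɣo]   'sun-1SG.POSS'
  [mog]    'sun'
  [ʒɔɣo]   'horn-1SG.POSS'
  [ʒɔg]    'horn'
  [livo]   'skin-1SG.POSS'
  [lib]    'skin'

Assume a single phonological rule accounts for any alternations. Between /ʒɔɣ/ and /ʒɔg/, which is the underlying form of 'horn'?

/ʒɔɣ/

The stem for 'horn' ends in [ɣ] in [ʒɔɣo] but [g] in [ʒɔg].
The stem 'blood' ([logo], [log]) shows [g] unchanged in both environments, so [g] cannot be basic with [ɣ] derived before the 1SG.POSS suffix.
The alternation reflects word-final hardening: voiced fricatives become stops word-finally. /ɣ/ is underlying.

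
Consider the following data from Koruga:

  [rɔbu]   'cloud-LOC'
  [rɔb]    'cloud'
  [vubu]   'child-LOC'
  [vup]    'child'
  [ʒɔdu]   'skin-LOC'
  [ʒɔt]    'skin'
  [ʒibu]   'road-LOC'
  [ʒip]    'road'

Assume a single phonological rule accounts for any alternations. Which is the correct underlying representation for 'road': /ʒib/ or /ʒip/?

The root 'road' surfaces as [ʒibu] and [ʒip], with a stem-final [b] ~ [p] alternation.
The stem 'cloud' ([rɔbu], [rɔb]) shows [b] unchanged in both environments, so [b] cannot be basic with [p] derived in isolation.
The underlying segment must be /p/; voiceless stops become voiced between vowels, yielding [b] there.

/ʒip/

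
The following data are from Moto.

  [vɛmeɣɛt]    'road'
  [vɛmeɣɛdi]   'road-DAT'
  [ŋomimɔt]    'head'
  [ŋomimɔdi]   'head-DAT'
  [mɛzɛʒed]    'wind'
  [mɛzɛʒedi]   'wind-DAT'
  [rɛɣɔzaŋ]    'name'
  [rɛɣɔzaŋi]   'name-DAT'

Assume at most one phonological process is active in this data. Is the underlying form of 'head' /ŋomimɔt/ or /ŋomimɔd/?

The root 'head' surfaces as [ŋomimɔt] and [ŋomimɔdi], with a stem-final [t] ~ [d] alternation.
If /d/ were underlying and a rule turned it into [t] in isolation, 'wind' would also alternate; but it has [d] in both [mɛzɛʒed] and [mɛzɛʒedi].
Therefore /t/ is basic and [d] is derived by intervocalic voicing (voiceless stops become voiced between vowels).

/ŋomimɔt/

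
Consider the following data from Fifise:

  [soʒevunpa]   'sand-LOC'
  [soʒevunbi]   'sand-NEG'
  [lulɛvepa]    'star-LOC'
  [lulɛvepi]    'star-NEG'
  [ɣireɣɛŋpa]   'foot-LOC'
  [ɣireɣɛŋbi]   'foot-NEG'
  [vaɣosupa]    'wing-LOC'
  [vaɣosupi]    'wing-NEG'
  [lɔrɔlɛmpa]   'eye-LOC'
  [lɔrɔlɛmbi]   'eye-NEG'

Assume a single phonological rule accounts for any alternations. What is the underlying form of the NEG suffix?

The NEG morpheme has two allomorphs, [-bi] and [-pi].
By contrast the LOC suffix keeps its initial [p] throughout — that segment must be underlying.
So the underlying form is /-bi/, and voiced stops become voiceless after a vowel.

/-bi/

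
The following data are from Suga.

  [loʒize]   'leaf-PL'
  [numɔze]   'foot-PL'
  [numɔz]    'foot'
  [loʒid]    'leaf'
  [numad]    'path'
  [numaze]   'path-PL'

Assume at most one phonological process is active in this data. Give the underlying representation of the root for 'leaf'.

/loʒid/

'leaf' shows [z] ~ [d] at the end of the stem ([loʒize] vs [loʒid]).
But 'foot' keeps [z] in both environments ([numɔze], [numɔz]), so there is no rule changing /z/ to [d] in isolation.
Therefore /d/ is basic and [z] is derived by intervocalic spirantization (voiced stops become fricatives between vowels).
So 'leaf' = /loʒid/.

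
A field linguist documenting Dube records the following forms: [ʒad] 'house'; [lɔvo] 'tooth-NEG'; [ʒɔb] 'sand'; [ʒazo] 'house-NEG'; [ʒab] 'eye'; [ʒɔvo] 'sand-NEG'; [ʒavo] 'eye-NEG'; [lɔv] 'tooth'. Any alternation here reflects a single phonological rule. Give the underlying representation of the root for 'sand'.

The root 'sand' surfaces as [ʒɔb] and [ʒɔvo], with a stem-final [b] ~ [v] alternation.
If /v/ were underlying and a rule turned it into [b] in isolation, 'tooth' would also alternate; but it has [v] in both [lɔv] and [lɔvo].
So /b/ is underlying, and a rule of intervocalic spirantization — voiced stops become fricatives between vowels — gives [v].
Hence 'sand' is /ʒɔb/ underlyingly.

/ʒɔb/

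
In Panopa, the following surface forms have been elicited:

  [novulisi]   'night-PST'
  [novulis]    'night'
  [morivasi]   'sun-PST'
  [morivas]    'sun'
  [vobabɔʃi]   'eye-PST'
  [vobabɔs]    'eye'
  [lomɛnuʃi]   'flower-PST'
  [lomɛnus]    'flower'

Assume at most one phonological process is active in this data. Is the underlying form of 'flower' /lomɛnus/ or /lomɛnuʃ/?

In [lomɛnuʃi] and [lomɛnus] the final segment of 'flower' alternates: [ʃ] ~ [s].
But 'sun' keeps [s] in both environments ([morivasi], [morivas]), so there is no rule changing /s/ to [ʃ] before the PST suffix.
The alternation reflects depalatalization: palato-alveolar /ʃ/ becomes [s] when no front vowel follows. /ʃ/ is underlying.

/lomɛnuʃ/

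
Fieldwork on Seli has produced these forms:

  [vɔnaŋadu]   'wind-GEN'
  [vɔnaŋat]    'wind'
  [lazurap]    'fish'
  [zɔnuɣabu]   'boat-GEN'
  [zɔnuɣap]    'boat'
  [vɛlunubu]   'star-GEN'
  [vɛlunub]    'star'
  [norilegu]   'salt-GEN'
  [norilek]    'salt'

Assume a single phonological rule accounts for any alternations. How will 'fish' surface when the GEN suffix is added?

[lazurabu]

'boat' shows [b] ~ [p] at the end of the stem ([zɔnuɣabu] vs [zɔnuɣap]).
Compare 'star', with invariant [b] in [vɛlunubu] and [vɛlunub]: an analysis with underlying /b/ and a rule producing [p] in isolation would wrongly predict alternation here too.
So /p/ is underlying, and a rule of intervocalic voicing — voiceless stops become voiced between vowels — gives [b].
From [lazurap] the stem 'fish' is /lazurap/; between vowels this yields [lazurabu].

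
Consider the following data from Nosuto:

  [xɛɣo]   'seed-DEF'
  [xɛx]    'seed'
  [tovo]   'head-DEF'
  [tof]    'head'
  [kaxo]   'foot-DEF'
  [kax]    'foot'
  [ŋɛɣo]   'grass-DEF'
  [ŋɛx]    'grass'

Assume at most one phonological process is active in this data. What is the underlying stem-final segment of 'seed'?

In [xɛɣo] and [xɛx] the final segment of 'seed' alternates: [ɣ] ~ [x].
Compare 'foot', with invariant [x] in [kaxo] and [kax]: an analysis with underlying /x/ and a rule producing [ɣ] before the DEF suffix would wrongly predict alternation here too.
The underlying segment must be /ɣ/; voiced obstruents become voiceless word-finally, yielding [x] there.

/ɣ/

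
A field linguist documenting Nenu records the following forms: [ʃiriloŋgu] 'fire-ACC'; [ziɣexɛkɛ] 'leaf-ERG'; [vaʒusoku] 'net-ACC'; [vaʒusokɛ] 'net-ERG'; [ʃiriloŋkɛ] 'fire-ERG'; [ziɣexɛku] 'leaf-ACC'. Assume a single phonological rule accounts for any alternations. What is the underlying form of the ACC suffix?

The ACC suffix surfaces as [-gu] and [-ku], depending on the final segment of the stem.
The ERG suffix, which begins with [k], is invariant after every stem; so [k] is not altered by any rule here.
The ACC suffix is therefore /-gu/ underlyingly, with post-vocalic devoicing: voiced stops become voiceless after a vowel.

/-gu/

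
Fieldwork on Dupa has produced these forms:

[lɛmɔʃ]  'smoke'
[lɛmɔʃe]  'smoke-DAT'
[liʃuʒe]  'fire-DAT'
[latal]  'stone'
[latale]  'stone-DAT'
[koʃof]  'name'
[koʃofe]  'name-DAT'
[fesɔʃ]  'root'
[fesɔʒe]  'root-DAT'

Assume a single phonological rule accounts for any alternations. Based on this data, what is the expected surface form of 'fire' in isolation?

[liʃuʃ]

The stem for 'root' ends in [ʃ] in [fesɔʃ] but [ʒ] in [fesɔʒe].
The stem 'smoke' ([lɛmɔʃ], [lɛmɔʃe]) shows [ʃ] unchanged in both environments, so [ʃ] cannot be basic with [ʒ] derived before the DAT suffix.
Therefore /ʒ/ is basic and [ʃ] is derived by word-final obstruent devoicing (voiced obstruents become voiceless word-finally).
The one attested form of 'fire', [liʃuʒe], shows underlying /liʃuʒ/. Applying the same rule word-finally gives [liʃuʃ].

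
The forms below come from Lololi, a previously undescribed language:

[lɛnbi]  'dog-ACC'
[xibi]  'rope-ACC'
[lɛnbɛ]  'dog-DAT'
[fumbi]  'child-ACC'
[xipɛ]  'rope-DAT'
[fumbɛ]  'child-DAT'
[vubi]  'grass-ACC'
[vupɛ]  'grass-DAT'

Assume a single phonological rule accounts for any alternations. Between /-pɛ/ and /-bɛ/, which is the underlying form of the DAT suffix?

The DAT suffix surfaces as [-bɛ] and [-pɛ], depending on the final segment of the stem.
The ACC suffix, which begins with [b], is invariant after every stem; so [b] is not altered by any rule here.
The DAT suffix is therefore /-pɛ/ underlyingly, with post-nasal voicing: voiceless stops become voiced after a nasal.

/-pɛ/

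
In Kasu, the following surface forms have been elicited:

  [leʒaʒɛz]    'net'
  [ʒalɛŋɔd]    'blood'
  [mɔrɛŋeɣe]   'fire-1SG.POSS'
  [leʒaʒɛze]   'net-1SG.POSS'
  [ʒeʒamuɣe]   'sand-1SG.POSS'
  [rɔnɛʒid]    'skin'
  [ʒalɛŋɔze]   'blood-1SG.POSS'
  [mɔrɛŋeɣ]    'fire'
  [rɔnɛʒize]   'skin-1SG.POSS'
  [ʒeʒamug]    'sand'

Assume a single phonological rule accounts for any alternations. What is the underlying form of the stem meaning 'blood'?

/ʒalɛŋɔd/

The stem for 'blood' ends in [d] in [ʒalɛŋɔd] but [z] in [ʒalɛŋɔze].
The stem 'net' ([leʒaʒɛz], [leʒaʒɛze]) shows [z] unchanged in both environments, so [z] cannot be basic with [d] derived in isolation.
So /d/ is underlying, and a rule of intervocalic spirantization — voiced stops become fricatives between vowels — gives [z].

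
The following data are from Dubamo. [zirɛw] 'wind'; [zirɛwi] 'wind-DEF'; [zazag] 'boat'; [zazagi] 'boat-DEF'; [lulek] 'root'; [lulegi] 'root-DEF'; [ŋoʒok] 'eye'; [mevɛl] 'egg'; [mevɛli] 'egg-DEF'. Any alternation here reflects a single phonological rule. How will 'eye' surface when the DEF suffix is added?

[ŋoʒogi]

The stem for 'root' ends in [k] in [lulek] but [g] in [lulegi].
But 'boat' keeps [g] in both environments ([zazag], [zazagi]), so there is no rule changing /g/ to [k] in isolation.
The alternation reflects intervocalic voicing: voiceless stops become voiced between vowels. /k/ is underlying.
The one attested form of 'eye', [ŋoʒok], shows underlying /ŋoʒok/. Applying the same rule between vowels gives [ŋoʒogi].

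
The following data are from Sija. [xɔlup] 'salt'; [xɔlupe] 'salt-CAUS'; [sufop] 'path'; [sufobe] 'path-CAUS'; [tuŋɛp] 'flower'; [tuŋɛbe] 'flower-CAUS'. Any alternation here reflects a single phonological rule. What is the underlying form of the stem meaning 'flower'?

/tuŋɛb/

'flower' shows [p] ~ [b] at the end of the stem ([tuŋɛp] vs [tuŋɛbe]).
The stem 'salt' ([xɔlup], [xɔlupe]) shows [p] unchanged in both environments, so [p] cannot be basic with [b] derived before the CAUS suffix.
Therefore /b/ is basic and [p] is derived by word-final obstruent devoicing (voiced obstruents become voiceless word-finally).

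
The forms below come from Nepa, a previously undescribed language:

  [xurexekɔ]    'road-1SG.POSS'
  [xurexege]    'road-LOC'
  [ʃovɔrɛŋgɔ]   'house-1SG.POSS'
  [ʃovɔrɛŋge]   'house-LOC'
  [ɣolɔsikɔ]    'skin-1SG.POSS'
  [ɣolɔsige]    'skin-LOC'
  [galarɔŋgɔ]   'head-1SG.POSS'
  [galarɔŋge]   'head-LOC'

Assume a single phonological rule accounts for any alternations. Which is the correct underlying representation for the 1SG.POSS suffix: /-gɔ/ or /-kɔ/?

/-kɔ/

The 1SG.POSS suffix surfaces as [-gɔ] and [-kɔ], depending on the final segment of the stem.
By contrast the LOC suffix keeps its initial [g] throughout — that segment must be underlying.
The 1SG.POSS suffix is therefore /-kɔ/ underlyingly, with post-nasal voicing: voiceless stops become voiced after a nasal.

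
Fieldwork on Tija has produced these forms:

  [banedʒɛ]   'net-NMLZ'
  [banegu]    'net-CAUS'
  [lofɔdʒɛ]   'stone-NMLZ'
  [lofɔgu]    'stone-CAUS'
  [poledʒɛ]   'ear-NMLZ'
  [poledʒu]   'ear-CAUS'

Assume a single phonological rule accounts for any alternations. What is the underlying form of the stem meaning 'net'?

The stem for 'net' ends in [dʒ] in [banedʒɛ] but [g] in [banegu].
But 'ear' keeps [dʒ] in both environments ([poledʒɛ], [poledʒu]), so there is no rule changing /dʒ/ to [g] before the CAUS suffix.
Therefore /g/ is basic and [dʒ] is derived by palatalization before a front vowel (/g/ becomes palato-alveolar [dʒ] before a front vowel).
Hence 'net' is /baneg/ underlyingly.

/baneg/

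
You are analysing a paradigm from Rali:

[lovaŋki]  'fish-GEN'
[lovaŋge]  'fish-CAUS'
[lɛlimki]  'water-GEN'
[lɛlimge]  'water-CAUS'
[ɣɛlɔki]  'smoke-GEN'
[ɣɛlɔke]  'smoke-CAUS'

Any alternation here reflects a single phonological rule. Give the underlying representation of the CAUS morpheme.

/-ge/

The CAUS morpheme has two allomorphs, [-ge] and [-ke].
By contrast the GEN suffix keeps its initial [k] throughout — that segment must be underlying.
So the underlying form is /-ge/, and voiced stops become voiceless after a vowel.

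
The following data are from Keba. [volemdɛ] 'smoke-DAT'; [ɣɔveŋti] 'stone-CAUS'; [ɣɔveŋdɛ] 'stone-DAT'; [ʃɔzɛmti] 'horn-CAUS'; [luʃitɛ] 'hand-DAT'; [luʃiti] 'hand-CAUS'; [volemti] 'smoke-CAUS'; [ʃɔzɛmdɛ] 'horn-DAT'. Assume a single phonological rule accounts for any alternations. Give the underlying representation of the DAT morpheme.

/-dɛ/

The DAT suffix surfaces as [-dɛ] and [-tɛ], depending on the final segment of the stem.
By contrast the CAUS suffix keeps its initial [t] throughout — that segment must be underlying.
So the underlying form is /-dɛ/, and voiced stops become voiceless after a vowel.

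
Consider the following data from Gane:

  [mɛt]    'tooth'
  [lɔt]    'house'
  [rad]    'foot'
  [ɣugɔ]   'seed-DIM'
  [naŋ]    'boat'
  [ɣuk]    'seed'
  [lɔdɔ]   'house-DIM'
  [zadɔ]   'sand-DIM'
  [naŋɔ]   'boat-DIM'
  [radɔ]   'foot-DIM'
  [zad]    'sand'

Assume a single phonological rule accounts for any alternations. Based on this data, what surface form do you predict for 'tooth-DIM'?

The stem for 'house' ends in [d] in [lɔdɔ] but [t] in [lɔt].
The stem 'sand' ([zadɔ], [zad]) shows [d] unchanged in both environments, so [d] cannot be basic with [t] derived in isolation.
So /t/ is underlying, and a rule of intervocalic voicing — voiceless stops become voiced between vowels — gives [d].
From [mɛt] the stem 'tooth' is /mɛt/; between vowels this yields [mɛdɔ].

[mɛdɔ]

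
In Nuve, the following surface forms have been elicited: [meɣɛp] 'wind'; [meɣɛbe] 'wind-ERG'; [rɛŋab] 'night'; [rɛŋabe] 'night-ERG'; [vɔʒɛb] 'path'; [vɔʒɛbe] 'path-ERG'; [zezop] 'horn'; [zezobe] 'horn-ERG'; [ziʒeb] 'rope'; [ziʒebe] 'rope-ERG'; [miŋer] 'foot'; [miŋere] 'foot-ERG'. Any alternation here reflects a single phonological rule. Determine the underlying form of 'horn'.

The stem for 'horn' ends in [p] in [zezop] but [b] in [zezobe].
Compare 'rope', with invariant [b] in [ziʒeb] and [ziʒebe]: an analysis with underlying /b/ and a rule producing [p] in isolation would wrongly predict alternation here too.
So /p/ is underlying, and a rule of intervocalic voicing — voiceless stops become voiced between vowels — gives [b].
The underlying form of 'horn' is therefore /zezop/.

/zezop/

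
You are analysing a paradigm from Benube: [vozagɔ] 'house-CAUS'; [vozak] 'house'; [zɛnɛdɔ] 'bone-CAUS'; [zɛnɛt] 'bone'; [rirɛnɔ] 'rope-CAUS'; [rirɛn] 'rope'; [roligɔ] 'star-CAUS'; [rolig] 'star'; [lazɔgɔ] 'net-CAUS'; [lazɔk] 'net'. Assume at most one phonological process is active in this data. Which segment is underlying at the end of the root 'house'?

/k/

The root 'house' surfaces as [vozagɔ] and [vozak], with a stem-final [g] ~ [k] alternation.
The stem 'star' ([roligɔ], [rolig]) shows [g] unchanged in both environments, so [g] cannot be basic with [k] derived in isolation.
The underlying segment must be /k/; voiceless stops become voiced between vowels, yielding [g] there.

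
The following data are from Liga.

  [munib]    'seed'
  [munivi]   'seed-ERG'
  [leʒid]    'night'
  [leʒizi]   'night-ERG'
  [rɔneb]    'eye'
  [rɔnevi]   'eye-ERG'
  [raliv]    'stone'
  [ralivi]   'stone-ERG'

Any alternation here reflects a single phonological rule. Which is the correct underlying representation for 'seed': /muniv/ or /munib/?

/munib/

The stem for 'seed' ends in [b] in [munib] but [v] in [munivi].
Compare 'stone', with invariant [v] in [raliv] and [ralivi]: an analysis with underlying /v/ and a rule producing [b] in isolation would wrongly predict alternation here too.
Therefore /b/ is basic and [v] is derived by intervocalic spirantization (voiced stops become fricatives between vowels).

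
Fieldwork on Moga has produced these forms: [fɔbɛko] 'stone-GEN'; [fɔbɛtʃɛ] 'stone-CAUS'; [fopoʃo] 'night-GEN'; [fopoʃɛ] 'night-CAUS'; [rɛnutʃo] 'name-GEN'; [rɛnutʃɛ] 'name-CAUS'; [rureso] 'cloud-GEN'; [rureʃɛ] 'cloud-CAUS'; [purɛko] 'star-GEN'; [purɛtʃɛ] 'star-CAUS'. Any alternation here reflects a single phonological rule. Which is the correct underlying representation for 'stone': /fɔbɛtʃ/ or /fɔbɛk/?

'stone' shows [k] ~ [tʃ] at the end of the stem ([fɔbɛko] vs [fɔbɛtʃɛ]).
Compare 'name', with invariant [tʃ] in [rɛnutʃo] and [rɛnutʃɛ]: an analysis with underlying /tʃ/ and a rule producing [k] before the GEN suffix would wrongly predict alternation here too.
The alternation reflects palatalization before a front vowel: /k/ and /s/ become palato-alveolar [tʃ] and [ʃ] before a front vowel. /k/ is underlying.

/fɔbɛk/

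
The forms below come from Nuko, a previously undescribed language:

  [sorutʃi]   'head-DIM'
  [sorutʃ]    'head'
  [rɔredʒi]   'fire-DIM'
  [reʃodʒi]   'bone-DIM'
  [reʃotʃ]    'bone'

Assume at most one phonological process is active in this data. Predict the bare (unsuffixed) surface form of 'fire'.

The root 'bone' surfaces as [reʃodʒi] and [reʃotʃ], with a stem-final [dʒ] ~ [tʃ] alternation.
If /tʃ/ were underlying and a rule turned it into [dʒ] before the DIM suffix, 'head' would also alternate; but it has [tʃ] in both [sorutʃi] and [sorutʃ].
So /dʒ/ is underlying, and a rule of word-final obstruent devoicing — voiced obstruents become voiceless word-finally — gives [tʃ].
The one attested form of 'fire', [rɔredʒi], shows underlying /rɔredʒ/. Applying the same rule word-finally gives [rɔretʃ].

[rɔretʃ]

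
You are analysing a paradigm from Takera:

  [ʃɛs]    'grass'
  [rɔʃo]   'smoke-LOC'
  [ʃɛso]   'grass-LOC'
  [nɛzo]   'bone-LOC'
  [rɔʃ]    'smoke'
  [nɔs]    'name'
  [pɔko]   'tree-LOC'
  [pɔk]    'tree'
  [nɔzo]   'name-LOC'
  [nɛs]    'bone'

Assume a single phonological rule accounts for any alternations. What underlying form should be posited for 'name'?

'name' shows [s] ~ [z] at the end of the stem ([nɔs] vs [nɔzo]).
Compare 'grass', with invariant [s] in [ʃɛs] and [ʃɛso]: an analysis with underlying /s/ and a rule producing [z] before the LOC suffix would wrongly predict alternation here too.
Therefore /z/ is basic and [s] is derived by word-final obstruent devoicing (voiced obstruents become voiceless word-finally).
Hence 'name' is /nɔz/ underlyingly.

/nɔz/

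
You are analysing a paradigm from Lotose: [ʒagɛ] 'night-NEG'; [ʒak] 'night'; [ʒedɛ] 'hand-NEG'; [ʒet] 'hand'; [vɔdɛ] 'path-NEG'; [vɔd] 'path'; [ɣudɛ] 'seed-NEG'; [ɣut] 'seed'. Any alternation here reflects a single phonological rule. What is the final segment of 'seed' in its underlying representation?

The stem for 'seed' ends in [d] in [ɣudɛ] but [t] in [ɣut].
But 'path' keeps [d] in both environments ([vɔdɛ], [vɔd]), so there is no rule changing /d/ to [t] in isolation.
The underlying segment must be /t/; voiceless stops become voiced between vowels, yielding [d] there.

/t/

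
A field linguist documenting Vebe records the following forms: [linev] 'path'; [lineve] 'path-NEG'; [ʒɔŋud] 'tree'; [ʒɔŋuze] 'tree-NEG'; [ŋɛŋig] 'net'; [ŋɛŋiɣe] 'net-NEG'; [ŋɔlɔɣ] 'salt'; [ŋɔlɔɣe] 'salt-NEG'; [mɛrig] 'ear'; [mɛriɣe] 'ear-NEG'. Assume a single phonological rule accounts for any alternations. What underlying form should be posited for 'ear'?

/mɛrig/

The stem for 'ear' ends in [g] in [mɛrig] but [ɣ] in [mɛriɣe].
If /ɣ/ were underlying and a rule turned it into [g] in isolation, 'salt' would also alternate; but it has [ɣ] in both [ŋɔlɔɣ] and [ŋɔlɔɣe].
So /g/ is underlying, and a rule of intervocalic spirantization — voiced stops become fricatives between vowels — gives [ɣ].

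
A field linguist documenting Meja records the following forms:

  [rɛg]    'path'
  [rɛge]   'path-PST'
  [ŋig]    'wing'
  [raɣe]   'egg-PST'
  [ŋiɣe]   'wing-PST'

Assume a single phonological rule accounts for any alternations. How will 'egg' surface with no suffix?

[rag]

The root 'wing' surfaces as [ŋig] and [ŋiɣe], with a stem-final [g] ~ [ɣ] alternation.
If /g/ were underlying and a rule turned it into [ɣ] before the PST suffix, 'path' would also alternate; but it has [g] in both [rɛg] and [rɛge].
So /ɣ/ is underlying, and a rule of word-final hardening — voiced fricatives become stops word-finally — gives [g].
From [raɣe] the stem 'egg' is /raɣ/; word-finally this yields [rag].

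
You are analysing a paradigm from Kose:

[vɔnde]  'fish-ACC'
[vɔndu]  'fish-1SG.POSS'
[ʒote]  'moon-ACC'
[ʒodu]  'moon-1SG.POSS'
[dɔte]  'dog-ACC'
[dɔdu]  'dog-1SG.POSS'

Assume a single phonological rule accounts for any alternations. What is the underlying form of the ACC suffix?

The ACC morpheme has two allomorphs, [-de] and [-te].
By contrast the 1SG.POSS suffix keeps its initial [d] throughout — that segment must be underlying.
So the underlying form is /-te/, and voiceless stops become voiced after a nasal.

/-te/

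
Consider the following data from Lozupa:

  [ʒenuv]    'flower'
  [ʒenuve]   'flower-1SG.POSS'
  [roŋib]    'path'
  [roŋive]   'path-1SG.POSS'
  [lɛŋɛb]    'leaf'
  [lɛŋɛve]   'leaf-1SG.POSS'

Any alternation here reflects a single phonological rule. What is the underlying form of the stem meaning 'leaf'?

/lɛŋɛb/

'leaf' shows [b] ~ [v] at the end of the stem ([lɛŋɛb] vs [lɛŋɛve]).
If /v/ were underlying and a rule turned it into [b] in isolation, 'flower' would also alternate; but it has [v] in both [ʒenuv] and [ʒenuve].
Therefore /b/ is basic and [v] is derived by intervocalic spirantization (voiced stops become fricatives between vowels).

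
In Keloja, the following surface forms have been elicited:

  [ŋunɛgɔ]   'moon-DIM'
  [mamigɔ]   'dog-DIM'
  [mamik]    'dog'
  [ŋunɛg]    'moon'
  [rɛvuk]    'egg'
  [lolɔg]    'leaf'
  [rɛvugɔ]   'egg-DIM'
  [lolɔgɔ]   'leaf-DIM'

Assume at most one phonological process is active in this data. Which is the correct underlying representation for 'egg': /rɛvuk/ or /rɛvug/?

/rɛvuk/

'egg' shows [g] ~ [k] at the end of the stem ([rɛvugɔ] vs [rɛvuk]).
But 'moon' keeps [g] in both environments ([ŋunɛgɔ], [ŋunɛg]), so there is no rule changing /g/ to [k] in isolation.
The alternation reflects intervocalic voicing: voiceless stops become voiced between vowels. /k/ is underlying.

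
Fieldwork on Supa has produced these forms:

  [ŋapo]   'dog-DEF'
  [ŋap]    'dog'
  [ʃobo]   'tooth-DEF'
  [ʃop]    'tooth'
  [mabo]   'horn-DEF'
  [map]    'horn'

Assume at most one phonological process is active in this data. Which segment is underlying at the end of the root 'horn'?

'horn' shows [b] ~ [p] at the end of the stem ([mabo] vs [map]).
But 'dog' keeps [p] in both environments ([ŋapo], [ŋap]), so there is no rule changing /p/ to [b] before the DEF suffix.
The underlying segment must be /b/; voiced obstruents become voiceless word-finally, yielding [p] there.

/b/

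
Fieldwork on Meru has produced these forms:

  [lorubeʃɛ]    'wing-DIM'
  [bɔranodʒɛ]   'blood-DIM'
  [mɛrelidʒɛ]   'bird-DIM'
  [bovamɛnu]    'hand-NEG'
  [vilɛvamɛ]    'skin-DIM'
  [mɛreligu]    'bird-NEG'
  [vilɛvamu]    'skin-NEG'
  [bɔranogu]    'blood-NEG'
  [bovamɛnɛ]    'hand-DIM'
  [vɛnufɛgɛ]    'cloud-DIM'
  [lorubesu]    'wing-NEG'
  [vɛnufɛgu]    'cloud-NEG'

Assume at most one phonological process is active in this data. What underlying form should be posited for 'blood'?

/bɔranodʒ/

'blood' shows [g] ~ [dʒ] at the end of the stem ([bɔranogu] vs [bɔranodʒɛ]).
But 'cloud' keeps [g] in both environments ([vɛnufɛgu], [vɛnufɛgɛ]), so there is no rule changing /g/ to [dʒ] before the DIM suffix.
Therefore /dʒ/ is basic and [g] is derived by depalatalization (palato-alveolar /dʒ/ and /ʃ/ become [g] and [s] when no front vowel follows).
The underlying form of 'blood' is therefore /bɔranodʒ/.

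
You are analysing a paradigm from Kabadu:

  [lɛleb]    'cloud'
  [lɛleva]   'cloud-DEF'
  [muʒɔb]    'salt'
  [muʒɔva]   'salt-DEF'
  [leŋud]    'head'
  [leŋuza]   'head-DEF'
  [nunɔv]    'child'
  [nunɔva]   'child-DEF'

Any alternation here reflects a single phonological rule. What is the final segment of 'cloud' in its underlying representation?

/b/

In [lɛleb] and [lɛleva] the final segment of 'cloud' alternates: [b] ~ [v].
But 'child' keeps [v] in both environments ([nunɔv], [nunɔva]), so there is no rule changing /v/ to [b] in isolation.
The underlying segment must be /b/; voiced stops become fricatives between vowels, yielding [v] there.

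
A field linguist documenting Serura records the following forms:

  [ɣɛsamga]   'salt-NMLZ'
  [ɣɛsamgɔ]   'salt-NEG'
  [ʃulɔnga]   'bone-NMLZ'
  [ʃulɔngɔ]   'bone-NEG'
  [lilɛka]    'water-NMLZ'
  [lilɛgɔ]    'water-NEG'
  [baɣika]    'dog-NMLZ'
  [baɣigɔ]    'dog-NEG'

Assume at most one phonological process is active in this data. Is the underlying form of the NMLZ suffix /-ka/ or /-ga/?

/-ka/

The NMLZ suffix surfaces as [-ga] and [-ka], depending on the final segment of the stem.
The NEG suffix, which begins with [g], is invariant after every stem; so [g] is not altered by any rule here.
The NMLZ suffix is therefore /-ka/ underlyingly, with post-nasal voicing: voiceless stops become voiced after a nasal.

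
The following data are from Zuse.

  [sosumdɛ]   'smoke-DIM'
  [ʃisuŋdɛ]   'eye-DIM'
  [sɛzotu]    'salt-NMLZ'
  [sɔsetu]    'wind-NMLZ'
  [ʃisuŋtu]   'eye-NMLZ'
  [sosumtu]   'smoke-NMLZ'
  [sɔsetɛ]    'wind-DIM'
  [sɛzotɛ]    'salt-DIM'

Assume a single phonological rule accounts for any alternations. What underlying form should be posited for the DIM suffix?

/-dɛ/

The DIM morpheme has two allomorphs, [-dɛ] and [-tɛ].
By contrast the NMLZ suffix keeps its initial [t] throughout — that segment must be underlying.
The DIM suffix is therefore /-dɛ/ underlyingly, with post-vocalic devoicing: voiced stops become voiceless after a vowel.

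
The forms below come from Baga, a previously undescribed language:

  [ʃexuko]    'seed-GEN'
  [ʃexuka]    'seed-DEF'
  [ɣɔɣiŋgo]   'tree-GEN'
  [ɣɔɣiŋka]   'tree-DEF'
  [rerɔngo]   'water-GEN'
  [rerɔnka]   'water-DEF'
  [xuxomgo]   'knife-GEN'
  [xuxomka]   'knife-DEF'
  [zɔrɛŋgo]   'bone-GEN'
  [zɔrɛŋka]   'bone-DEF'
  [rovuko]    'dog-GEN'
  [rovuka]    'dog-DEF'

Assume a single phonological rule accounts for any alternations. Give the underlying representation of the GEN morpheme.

The GEN morpheme has two allomorphs, [-go] and [-ko].
The DEF suffix, which begins with [k], is invariant after every stem; so [k] is not altered by any rule here.
So the underlying form is /-go/, and voiced stops become voiceless after a vowel.

/-go/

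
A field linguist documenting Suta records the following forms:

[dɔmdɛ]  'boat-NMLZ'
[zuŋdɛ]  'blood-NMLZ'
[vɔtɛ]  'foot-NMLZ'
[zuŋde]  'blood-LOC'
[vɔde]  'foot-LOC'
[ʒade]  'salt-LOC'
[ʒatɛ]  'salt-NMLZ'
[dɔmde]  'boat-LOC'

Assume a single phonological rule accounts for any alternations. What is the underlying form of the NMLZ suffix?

The NMLZ suffix surfaces as [-dɛ] and [-tɛ], depending on the final segment of the stem.
The LOC suffix, which begins with [d], is invariant after every stem; so [d] is not altered by any rule here.
The NMLZ suffix is therefore /-tɛ/ underlyingly, with post-nasal voicing: voiceless stops become voiced after a nasal.

/-tɛ/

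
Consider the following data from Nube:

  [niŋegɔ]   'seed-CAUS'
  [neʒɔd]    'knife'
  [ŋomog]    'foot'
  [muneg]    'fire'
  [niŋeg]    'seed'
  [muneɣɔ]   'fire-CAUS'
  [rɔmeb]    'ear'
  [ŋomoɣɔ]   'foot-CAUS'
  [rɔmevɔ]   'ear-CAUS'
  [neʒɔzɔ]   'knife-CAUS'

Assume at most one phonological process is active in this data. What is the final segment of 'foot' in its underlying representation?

In [ŋomog] and [ŋomoɣɔ] the final segment of 'foot' alternates: [g] ~ [ɣ].
The stem 'seed' ([niŋeg], [niŋegɔ]) shows [g] unchanged in both environments, so [g] cannot be basic with [ɣ] derived before the CAUS suffix.
Therefore /ɣ/ is basic and [g] is derived by word-final hardening (voiced fricatives become stops word-finally).

/ɣ/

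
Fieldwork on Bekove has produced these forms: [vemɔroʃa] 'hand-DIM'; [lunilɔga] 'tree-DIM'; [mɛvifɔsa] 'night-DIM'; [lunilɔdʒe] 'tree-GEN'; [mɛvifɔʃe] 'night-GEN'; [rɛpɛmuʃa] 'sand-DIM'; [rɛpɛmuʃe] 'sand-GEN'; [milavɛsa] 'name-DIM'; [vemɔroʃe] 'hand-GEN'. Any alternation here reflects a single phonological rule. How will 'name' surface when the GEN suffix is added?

'night' shows [ʃ] ~ [s] at the end of the stem ([mɛvifɔʃe] vs [mɛvifɔsa]).
But 'sand' keeps [ʃ] in both environments ([rɛpɛmuʃe], [rɛpɛmuʃa]), so there is no rule changing /ʃ/ to [s] before the DIM suffix.
The underlying segment must be /s/; /g/ and /s/ become palato-alveolar [dʒ] and [ʃ] before a front vowel, yielding [ʃ] there.
The one attested form of 'name', [milavɛsa], shows underlying /milavɛs/. Applying the same rule before a front vowel gives [milavɛʃe].

[milavɛʃe]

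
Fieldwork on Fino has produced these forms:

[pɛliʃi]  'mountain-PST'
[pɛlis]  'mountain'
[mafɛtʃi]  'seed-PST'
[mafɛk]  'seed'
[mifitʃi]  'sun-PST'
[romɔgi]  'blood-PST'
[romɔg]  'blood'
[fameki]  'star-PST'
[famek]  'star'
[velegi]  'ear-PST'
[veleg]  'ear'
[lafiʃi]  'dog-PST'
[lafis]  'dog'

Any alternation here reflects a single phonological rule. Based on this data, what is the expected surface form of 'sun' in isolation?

The root 'seed' surfaces as [mafɛtʃi] and [mafɛk], with a stem-final [tʃ] ~ [k] alternation.
Compare 'star', with invariant [k] in [fameki] and [famek]: an analysis with underlying /k/ and a rule producing [tʃ] before the PST suffix would wrongly predict alternation here too.
Therefore /tʃ/ is basic and [k] is derived by depalatalization (palato-alveolar /tʃ/ and /ʃ/ become [k] and [s] when no front vowel follows).
From [mifitʃi] the stem 'sun' is /mifitʃ/; when no front vowel follows this yields [mifik].

[mifik]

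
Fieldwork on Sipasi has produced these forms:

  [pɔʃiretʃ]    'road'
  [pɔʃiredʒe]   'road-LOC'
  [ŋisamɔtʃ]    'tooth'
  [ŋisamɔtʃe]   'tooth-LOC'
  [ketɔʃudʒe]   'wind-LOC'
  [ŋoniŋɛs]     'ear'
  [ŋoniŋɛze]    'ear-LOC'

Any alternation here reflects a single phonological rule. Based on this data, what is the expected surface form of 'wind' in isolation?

The root 'road' surfaces as [pɔʃiretʃ] and [pɔʃiredʒe], with a stem-final [tʃ] ~ [dʒ] alternation.
But 'tooth' keeps [tʃ] in both environments ([ŋisamɔtʃ], [ŋisamɔtʃe]), so there is no rule changing /tʃ/ to [dʒ] before the LOC suffix.
So /dʒ/ is underlying, and a rule of word-final obstruent devoicing — voiced obstruents become voiceless word-finally — gives [tʃ].
From [ketɔʃudʒe] the stem 'wind' is /ketɔʃudʒ/; word-finally this yields [ketɔʃutʃ].

[ketɔʃutʃ]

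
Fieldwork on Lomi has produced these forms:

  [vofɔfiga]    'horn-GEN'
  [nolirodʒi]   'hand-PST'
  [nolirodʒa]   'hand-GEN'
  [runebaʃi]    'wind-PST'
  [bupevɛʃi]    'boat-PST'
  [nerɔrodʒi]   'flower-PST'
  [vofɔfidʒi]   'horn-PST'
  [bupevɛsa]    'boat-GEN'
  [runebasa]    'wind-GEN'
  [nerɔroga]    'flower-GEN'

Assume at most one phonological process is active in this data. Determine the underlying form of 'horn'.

The root 'horn' surfaces as [vofɔfidʒi] and [vofɔfiga], with a stem-final [dʒ] ~ [g] alternation.
But 'hand' keeps [dʒ] in both environments ([nolirodʒi], [nolirodʒa]), so there is no rule changing /dʒ/ to [g] before the GEN suffix.
The alternation reflects palatalization before a front vowel: /g/ and /s/ become palato-alveolar [dʒ] and [ʃ] before a front vowel. /g/ is underlying.
The underlying form of 'horn' is therefore /vofɔfig/.

/vofɔfig/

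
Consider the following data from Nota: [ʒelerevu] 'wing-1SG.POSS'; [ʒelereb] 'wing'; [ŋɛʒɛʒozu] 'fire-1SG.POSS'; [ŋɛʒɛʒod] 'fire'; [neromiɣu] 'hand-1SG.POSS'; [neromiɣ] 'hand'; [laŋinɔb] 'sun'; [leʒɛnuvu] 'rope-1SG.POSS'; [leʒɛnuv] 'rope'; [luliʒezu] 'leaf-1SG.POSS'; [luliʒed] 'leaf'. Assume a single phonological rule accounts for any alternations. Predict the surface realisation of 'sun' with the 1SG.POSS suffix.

The root 'wing' surfaces as [ʒelerevu] and [ʒelereb], with a stem-final [v] ~ [b] alternation.
The stem 'rope' ([leʒɛnuvu], [leʒɛnuv]) shows [v] unchanged in both environments, so [v] cannot be basic with [b] derived in isolation.
Therefore /b/ is basic and [v] is derived by intervocalic spirantization (voiced stops become fricatives between vowels).
The one attested form of 'sun', [laŋinɔb], shows underlying /laŋinɔb/. Applying the same rule between vowels gives [laŋinɔvu].

[laŋinɔvu]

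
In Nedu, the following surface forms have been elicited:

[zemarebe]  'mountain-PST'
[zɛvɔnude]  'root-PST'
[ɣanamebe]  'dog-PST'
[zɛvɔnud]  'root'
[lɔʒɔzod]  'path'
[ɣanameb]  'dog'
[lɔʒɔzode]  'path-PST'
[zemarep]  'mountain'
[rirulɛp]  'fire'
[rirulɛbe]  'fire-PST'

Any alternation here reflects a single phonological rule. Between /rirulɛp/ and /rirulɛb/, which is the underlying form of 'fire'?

The stem for 'fire' ends in [b] in [rirulɛbe] but [p] in [rirulɛp].
The stem 'dog' ([ɣanamebe], [ɣanameb]) shows [b] unchanged in both environments, so [b] cannot be basic with [p] derived in isolation.
The underlying segment must be /p/; voiceless stops become voiced between vowels, yielding [b] there.

/rirulɛp/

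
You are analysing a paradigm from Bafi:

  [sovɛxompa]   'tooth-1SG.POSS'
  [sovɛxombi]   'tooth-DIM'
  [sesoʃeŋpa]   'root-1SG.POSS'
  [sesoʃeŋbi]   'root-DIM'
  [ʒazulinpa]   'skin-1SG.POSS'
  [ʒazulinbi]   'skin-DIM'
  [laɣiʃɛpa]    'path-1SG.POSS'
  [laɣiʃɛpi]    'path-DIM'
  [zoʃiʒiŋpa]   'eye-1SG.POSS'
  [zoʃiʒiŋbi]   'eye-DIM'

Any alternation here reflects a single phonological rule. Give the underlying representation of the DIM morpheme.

/-bi/

The DIM suffix surfaces as [-bi] and [-pi], depending on the final segment of the stem.
The 1SG.POSS suffix, which begins with [p], is invariant after every stem; so [p] is not altered by any rule here.
So the underlying form is /-bi/, and voiced stops become voiceless after a vowel.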